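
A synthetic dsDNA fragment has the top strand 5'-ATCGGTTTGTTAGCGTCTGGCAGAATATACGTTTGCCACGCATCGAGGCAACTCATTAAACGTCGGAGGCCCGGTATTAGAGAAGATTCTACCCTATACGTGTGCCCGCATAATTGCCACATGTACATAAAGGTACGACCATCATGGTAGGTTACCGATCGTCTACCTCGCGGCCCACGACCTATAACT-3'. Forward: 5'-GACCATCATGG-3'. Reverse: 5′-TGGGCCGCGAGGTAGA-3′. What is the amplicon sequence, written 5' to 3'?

5'-GACCATCATGGTAGGTTACCGATCGTCTACCTCGCGGCCCA-3'

Forward primer GACCATCATGG is found on the top strand at positions 137–147.
Taking the reverse complement of TGGGCCGCGAGGTAGA gives TCTACCTCGCGGCCCA, found at positions 162–177 on the template; the primer anneals here to the top strand with its 3' end pointing upstream.
The product is the template from position 137 through 177 (41 bp).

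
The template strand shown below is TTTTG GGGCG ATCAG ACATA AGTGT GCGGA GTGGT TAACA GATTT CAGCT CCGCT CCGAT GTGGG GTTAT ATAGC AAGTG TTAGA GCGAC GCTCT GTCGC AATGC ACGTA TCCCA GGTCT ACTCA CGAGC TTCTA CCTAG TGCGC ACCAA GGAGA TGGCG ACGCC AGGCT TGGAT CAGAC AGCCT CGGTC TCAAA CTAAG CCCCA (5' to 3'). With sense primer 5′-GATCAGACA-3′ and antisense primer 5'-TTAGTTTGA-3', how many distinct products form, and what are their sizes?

Two products: 190 bp, 27 bp

The forward primer GATCAGACA matches the top strand at positions 10–18, 173–181.
The reverse primer's reverse complement is TCAAACTAA, matching at positions 191–199.
Each forward site pairs with the reverse site to give a product ending at position 199: sizes 190, 27 bp.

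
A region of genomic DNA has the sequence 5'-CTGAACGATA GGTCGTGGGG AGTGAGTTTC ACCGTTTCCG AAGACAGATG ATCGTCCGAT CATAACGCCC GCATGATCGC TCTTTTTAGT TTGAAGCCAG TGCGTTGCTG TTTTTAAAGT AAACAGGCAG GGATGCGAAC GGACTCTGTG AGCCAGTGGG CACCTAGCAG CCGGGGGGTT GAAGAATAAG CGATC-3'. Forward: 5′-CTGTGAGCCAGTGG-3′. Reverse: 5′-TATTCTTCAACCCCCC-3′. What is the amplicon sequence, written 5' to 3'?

5'-CTGTGAGCCAGTGGGCACCTAGCAGCCGGGGGGTTGAAGAATA-3'

Forward primer CTGTGAGCCAGTGG is found on the top strand at positions 146–159.
The reverse primer's reverse complement is GGGGGGTTGAAGAATA, which matches the template at positions 173–188.
The product is the template from position 146 through 188 (43 bp).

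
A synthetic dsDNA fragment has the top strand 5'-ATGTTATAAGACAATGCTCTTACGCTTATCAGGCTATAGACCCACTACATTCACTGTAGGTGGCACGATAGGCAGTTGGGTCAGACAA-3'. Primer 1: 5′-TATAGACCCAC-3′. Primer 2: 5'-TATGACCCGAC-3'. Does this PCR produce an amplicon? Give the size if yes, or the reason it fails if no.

No product — primer 2 has no binding site in the template.

Primer 2 (TATGACCCGAC) does not match the top strand, and its reverse complement GTCGGGTCATA does not match either.
With no annealing site for primer 2, no amplification occurs.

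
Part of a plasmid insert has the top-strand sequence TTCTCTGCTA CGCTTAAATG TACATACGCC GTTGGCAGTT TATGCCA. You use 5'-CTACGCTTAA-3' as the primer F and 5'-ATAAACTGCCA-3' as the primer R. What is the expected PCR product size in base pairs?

36 bp

Forward primer CTACGCTTAA is found on the top strand at positions 8–17.
Taking the reverse complement of ATAAACTGCCA gives TGGCAGTTTAT, found at positions 33–43 on the template; the primer anneals here to the top strand with its 3' end pointing upstream.
Amplicon spans positions 8–43: 36 bp.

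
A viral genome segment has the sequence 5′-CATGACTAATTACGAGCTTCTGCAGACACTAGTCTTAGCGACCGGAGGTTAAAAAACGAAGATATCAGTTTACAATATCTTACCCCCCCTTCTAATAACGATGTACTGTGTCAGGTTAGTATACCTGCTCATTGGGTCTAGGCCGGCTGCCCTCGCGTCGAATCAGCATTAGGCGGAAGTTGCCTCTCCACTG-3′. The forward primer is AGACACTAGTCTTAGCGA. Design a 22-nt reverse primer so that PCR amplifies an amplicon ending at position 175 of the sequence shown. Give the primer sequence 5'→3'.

The forward primer binds at positions 24–41; the product's 3' end on the top strand is position 175.
The reverse primer anneals to the top strand over positions 154–175, i.e. to CGCGTCGAATCAGCATTAGGCG.
Its sequence written 5'→3' is the reverse complement: CGCCTAATGCTGATTCGACGCG.

5'-CGCCTAATGCTGATTCGACGCG-3'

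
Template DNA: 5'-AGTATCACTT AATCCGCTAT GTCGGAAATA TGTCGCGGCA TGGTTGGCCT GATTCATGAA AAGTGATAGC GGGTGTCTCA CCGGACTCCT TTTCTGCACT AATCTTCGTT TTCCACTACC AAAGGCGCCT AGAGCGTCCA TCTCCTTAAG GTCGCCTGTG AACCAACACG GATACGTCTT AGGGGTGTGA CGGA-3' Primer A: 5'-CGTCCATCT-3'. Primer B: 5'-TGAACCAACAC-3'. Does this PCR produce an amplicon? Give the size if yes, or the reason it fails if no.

No product — both primers anneal to the same strand and extend in the same direction.

Primer A (CGTCCATCT) matches the top strand at positions 135–143 (3' end points downstream).
Primer B (TGAACCAACAC) also matches the top strand directly, at positions 159–169 — its reverse complement GTGTTGGTTCA is not present.
Both primers anneal to the bottom strand with 3' ends pointing the same way, so neither can prime synthesis back toward the other.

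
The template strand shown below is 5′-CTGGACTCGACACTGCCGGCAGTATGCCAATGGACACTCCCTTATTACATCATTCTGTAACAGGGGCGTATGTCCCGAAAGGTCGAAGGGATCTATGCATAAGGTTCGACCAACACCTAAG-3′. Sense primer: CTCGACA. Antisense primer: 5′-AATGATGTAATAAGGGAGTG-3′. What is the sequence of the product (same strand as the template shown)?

5'-CTCGACACTGCCGGCAGTATGCCAATGGACACTCCCTTATTACATCATT-3'

Forward primer CTCGACA is found on the top strand at positions 6–12.
The reverse primer's reverse complement is CACTCCCTTATTACATCATT, which matches the template at positions 35–54.
The product is the template from position 6 through 54 (49 bp).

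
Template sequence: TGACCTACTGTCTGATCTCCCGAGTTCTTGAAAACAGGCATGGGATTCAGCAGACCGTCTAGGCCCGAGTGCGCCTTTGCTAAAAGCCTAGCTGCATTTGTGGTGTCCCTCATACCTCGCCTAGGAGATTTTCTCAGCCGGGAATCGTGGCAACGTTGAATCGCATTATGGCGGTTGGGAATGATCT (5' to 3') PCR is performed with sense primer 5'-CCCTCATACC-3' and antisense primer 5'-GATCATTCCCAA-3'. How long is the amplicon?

The forward primer matches the template at positions 107–116.
The reverse primer's reverse complement is TTGGGAATGATC, which matches the template at positions 175–186.
The product runs from position 107 to position 186, so its length is 186 − 107 + 1 = 80 bp.

80 bp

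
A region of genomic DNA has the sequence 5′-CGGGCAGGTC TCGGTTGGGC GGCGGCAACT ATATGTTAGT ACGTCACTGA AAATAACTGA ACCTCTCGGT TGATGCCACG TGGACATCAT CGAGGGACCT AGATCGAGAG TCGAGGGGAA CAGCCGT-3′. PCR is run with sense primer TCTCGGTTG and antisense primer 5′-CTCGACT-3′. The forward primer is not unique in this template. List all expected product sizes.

107 bp, 52 bp

The forward primer TCTCGGTTG matches the top strand at positions 9–17, 64–72.
The reverse primer's reverse complement is AGTCGAG, matching at positions 109–115.
Each forward site pairs with the reverse site to give a product ending at position 115: sizes 107, 52 bp.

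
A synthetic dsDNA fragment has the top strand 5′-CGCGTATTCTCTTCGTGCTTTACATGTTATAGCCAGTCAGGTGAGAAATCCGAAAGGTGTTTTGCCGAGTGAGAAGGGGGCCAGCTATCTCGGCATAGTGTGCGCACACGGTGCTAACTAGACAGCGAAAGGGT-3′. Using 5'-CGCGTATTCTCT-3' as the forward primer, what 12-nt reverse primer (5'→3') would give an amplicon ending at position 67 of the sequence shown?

The forward primer binds at positions 1–12; the product's 3' end on the top strand is position 67.
The reverse primer anneals to the top strand over positions 56–67, i.e. to GGTGTTTTGCCG.
Its sequence written 5'→3' is the reverse complement: CGGCAAAACACC.

5'-CGGCAAAACACC-3'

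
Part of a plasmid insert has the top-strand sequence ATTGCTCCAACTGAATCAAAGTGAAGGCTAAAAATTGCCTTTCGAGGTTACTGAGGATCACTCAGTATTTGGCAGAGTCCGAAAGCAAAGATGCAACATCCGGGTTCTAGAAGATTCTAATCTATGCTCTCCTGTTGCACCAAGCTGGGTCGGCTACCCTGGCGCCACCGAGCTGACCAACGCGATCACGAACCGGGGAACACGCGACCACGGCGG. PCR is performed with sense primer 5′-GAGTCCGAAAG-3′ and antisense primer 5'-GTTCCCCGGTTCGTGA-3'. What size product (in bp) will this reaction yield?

127 bp

Scanning the template, GAGTCCGAAAG occurs at positions 75–85; this primer anneals to the bottom strand there with its 3' end pointing downstream.
The reverse primer's reverse complement is TCACGAACCGGGGAAC, which matches the template at positions 186–201.
Product length = (reverse-primer end) − (forward-primer start) + 1 = 201 − 75 + 1 = 127 bp.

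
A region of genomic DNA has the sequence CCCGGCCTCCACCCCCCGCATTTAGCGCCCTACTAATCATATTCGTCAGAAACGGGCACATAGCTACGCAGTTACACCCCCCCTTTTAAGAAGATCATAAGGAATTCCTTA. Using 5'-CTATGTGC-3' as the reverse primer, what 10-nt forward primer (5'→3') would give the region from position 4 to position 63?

5'-GGCCTCCACC-3'

The reverse primer's reverse complement GCACATAG matches the template at positions 56–63; the product starts at position 4.
The forward primer is identical to the top strand over positions 4–13: GGCCTCCACC.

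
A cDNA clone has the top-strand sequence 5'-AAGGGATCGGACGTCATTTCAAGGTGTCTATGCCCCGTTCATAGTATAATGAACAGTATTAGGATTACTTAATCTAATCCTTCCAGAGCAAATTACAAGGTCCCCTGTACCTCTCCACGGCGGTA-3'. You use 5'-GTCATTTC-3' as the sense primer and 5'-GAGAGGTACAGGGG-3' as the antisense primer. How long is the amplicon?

103 bp

Forward primer GTCATTTC is found on the top strand at positions 13–20.
Taking the reverse complement of GAGAGGTACAGGGG gives CCCCTGTACCTCTC, found at positions 102–115 on the template; the primer anneals here to the top strand with its 3' end pointing upstream.
Amplicon spans positions 13–115: 103 bp.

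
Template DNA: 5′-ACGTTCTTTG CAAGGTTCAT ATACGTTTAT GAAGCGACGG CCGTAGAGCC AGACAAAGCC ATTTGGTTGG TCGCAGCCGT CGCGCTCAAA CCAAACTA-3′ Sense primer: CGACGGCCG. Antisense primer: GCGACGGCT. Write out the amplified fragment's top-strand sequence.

The forward primer matches the template at positions 35–43.
Taking the reverse complement of GCGACGGCT gives AGCCGTCGC, found at positions 75–83 on the template; the primer anneals here to the top strand with its 3' end pointing upstream.
The product is the template from position 35 through 83 (49 bp).

5'-CGACGGCCGTAGAGCCAGACAAAGCCATTTGGTTGGTCGCAGCCGTCGC-3'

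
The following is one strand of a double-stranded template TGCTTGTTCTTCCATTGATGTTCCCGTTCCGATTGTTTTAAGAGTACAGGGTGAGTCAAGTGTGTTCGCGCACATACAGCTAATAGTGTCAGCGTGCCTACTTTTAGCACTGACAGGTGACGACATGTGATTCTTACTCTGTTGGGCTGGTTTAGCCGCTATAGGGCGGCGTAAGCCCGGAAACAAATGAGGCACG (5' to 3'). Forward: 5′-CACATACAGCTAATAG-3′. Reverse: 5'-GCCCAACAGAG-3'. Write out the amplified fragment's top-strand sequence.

Forward primer CACATACAGCTAATAG is found on the top strand at positions 71–86.
The reverse primer's reverse complement is CTCTGTTGGGC, which matches the template at positions 137–147.
The product is the template from position 71 through 147 (77 bp).

5'-CACATACAGCTAATAGTGTCAGCGTGCCTACTTTTAGCACTGACAGGTGACGACATGTGATTCTTACTCTGTTGGGC-3'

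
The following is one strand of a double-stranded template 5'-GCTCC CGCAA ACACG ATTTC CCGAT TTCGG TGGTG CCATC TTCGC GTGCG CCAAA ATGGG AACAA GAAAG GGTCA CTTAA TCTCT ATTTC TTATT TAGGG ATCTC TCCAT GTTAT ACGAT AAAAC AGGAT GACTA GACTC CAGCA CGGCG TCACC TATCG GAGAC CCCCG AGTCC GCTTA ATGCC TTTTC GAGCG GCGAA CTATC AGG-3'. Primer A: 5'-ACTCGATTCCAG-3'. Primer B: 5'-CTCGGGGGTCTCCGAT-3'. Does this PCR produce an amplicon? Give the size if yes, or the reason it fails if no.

No product — primer A has no binding site in the template.

Primer A (ACTCGATTCCAG) does not match the top strand, and its reverse complement CTGGAATCGAGT does not match either.
With no annealing site for primer A, no amplification occurs.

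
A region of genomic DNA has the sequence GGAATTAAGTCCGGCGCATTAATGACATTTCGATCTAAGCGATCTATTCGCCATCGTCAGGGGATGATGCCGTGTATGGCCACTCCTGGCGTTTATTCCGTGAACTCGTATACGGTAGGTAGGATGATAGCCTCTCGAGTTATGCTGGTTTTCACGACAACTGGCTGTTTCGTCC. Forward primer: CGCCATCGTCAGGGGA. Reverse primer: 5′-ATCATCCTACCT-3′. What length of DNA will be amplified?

The forward primer matches the template at positions 49–64.
Reverse complement of the reverse primer: AGGTAGGATGAT. This occurs on the top strand at positions 117–128.
The product runs from position 49 to position 128, so its length is 128 − 49 + 1 = 80 bp.

80 bp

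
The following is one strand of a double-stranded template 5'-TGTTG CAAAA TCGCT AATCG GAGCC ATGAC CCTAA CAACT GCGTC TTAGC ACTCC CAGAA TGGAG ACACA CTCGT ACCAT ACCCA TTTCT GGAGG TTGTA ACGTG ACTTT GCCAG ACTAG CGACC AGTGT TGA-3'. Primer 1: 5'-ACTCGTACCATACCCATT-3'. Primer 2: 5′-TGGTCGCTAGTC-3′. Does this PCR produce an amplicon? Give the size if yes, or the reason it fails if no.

Yes — a 57 bp product.

Primer 1 (ACTCGTACCATACCCATT) matches the top strand at positions 70–87; it acts as a forward primer.
Primer 2's reverse complement is GACTAGCGACCA, matching the top strand at positions 115–126; it acts as a reverse primer.
The 3' ends face each other across positions 70–126, giving a 57 bp product.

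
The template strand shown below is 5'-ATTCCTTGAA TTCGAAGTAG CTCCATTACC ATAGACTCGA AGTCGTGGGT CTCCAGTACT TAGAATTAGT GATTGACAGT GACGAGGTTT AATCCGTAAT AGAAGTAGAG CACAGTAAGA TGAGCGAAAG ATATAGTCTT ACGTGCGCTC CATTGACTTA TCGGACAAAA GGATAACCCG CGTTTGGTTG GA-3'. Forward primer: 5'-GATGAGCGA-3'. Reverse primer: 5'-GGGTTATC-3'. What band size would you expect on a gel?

The forward primer matches the template at positions 119–127.
Reverse complement of the reverse primer: GATAACCC. This occurs on the top strand at positions 172–179.
The product runs from position 119 to position 179, so its length is 179 − 119 + 1 = 61 bp.

61 bp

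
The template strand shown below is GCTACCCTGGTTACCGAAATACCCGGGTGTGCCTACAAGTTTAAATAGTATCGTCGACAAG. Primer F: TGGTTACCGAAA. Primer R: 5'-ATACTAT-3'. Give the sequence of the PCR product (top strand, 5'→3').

Scanning the template, TGGTTACCGAAA occurs at positions 8–19; this primer anneals to the bottom strand there with its 3' end pointing downstream.
Taking the reverse complement of ATACTAT gives ATAGTAT, found at positions 45–51 on the template; the primer anneals here to the top strand with its 3' end pointing upstream.
The product is the template from position 8 through 51 (44 bp).

5'-TGGTTACCGAAATACCCGGGTGTGCCTACAAGTTTAAATAGTAT-3'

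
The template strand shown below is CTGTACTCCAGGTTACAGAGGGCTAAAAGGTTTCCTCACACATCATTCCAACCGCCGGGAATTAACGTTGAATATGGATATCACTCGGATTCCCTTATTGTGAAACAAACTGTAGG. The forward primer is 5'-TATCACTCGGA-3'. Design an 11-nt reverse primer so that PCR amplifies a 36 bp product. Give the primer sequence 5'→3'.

The forward primer binds at positions 79–89, so a 36 bp product ends at position 79 + 36 − 1 = 114.
The reverse primer anneals to the top strand over positions 104–114, i.e. to AACAAACTGTA.
Its sequence written 5'→3' is the reverse complement: TACAGTTTGTT.

5'-TACAGTTTGTT-3'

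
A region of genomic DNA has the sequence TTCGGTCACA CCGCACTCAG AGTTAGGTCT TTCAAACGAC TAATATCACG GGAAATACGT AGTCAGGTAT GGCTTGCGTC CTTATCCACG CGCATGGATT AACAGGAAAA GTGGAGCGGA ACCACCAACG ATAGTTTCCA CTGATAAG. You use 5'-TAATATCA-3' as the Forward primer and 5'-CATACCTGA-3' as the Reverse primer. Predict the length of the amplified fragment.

31 bp

Scanning the template, TAATATCA occurs at positions 41–48; this primer anneals to the bottom strand there with its 3' end pointing downstream.
Taking the reverse complement of CATACCTGA gives TCAGGTATG, found at positions 63–71 on the template; the primer anneals here to the top strand with its 3' end pointing upstream.
Amplicon spans positions 41–71: 31 bp.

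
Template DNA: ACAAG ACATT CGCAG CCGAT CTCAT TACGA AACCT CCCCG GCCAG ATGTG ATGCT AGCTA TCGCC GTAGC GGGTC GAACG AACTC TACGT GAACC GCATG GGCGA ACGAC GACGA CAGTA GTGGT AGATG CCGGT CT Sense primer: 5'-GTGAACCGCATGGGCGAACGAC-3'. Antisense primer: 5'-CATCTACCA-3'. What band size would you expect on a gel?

42 bp

Scanning the template, GTGAACCGCATGGGCGAACGAC occurs at positions 89–110; this primer anneals to the bottom strand there with its 3' end pointing downstream.
Reverse complement of the reverse primer: TGGTAGATG. This occurs on the top strand at positions 122–130.
Amplicon spans positions 89–130: 42 bp.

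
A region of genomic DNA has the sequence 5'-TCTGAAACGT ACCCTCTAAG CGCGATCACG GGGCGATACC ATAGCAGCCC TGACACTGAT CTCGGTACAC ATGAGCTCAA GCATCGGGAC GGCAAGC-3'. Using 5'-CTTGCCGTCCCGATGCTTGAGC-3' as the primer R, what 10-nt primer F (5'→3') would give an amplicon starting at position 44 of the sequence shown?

5'-GCAGCCCTGA-3'

The reverse primer's reverse complement GCTCAAGCATCGGGACGGCAAG matches the template at positions 75–96; the product starts at position 44.
The forward primer is identical to the top strand over positions 44–53: GCAGCCCTGA.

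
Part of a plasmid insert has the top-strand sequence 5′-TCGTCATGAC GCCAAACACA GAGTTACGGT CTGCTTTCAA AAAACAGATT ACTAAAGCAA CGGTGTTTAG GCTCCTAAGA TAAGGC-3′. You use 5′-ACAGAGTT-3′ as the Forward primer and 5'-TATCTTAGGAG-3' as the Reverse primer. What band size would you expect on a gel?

65 bp

Scanning the template, ACAGAGTT occurs at positions 18–25; this primer anneals to the bottom strand there with its 3' end pointing downstream.
The reverse primer's reverse complement is CTCCTAAGATA, which matches the template at positions 72–82.
Product length = (reverse-primer end) − (forward-primer start) + 1 = 82 − 18 + 1 = 65 bp.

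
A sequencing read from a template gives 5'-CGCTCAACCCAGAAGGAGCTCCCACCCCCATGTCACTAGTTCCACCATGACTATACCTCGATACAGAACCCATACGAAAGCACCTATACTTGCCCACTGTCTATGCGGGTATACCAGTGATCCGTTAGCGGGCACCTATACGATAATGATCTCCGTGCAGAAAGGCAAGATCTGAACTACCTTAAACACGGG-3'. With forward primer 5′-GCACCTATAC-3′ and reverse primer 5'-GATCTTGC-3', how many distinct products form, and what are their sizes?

Two products: 93 bp, 41 bp

The forward primer GCACCTATAC matches the top strand at positions 80–89, 132–141.
The reverse primer's reverse complement is GCAAGATC, matching at positions 165–172.
Each forward site pairs with the reverse site to give a product ending at position 172: sizes 93, 41 bp.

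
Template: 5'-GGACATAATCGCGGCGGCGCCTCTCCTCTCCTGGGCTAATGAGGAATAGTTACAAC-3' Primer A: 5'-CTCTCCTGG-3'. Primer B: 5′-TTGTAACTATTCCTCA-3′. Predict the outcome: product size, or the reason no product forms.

Yes — a 30 bp product.

Primer A (CTCTCCTGG) matches the top strand at positions 26–34; it acts as a forward primer.
Primer B's reverse complement is TGAGGAATAGTTACAA, matching the top strand at positions 40–55; it acts as a reverse primer.
The 3' ends face each other across positions 26–55, giving a 30 bp product.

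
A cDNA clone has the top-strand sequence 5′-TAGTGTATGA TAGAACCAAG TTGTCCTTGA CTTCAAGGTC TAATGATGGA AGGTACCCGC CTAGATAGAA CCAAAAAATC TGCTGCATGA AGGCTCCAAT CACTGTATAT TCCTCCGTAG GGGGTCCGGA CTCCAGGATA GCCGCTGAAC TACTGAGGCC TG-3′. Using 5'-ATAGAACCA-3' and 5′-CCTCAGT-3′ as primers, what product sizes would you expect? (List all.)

149 bp, 94 bp

The forward primer ATAGAACCA matches the top strand at positions 10–18, 65–73.
The reverse primer's reverse complement is ACTGAGG, matching at positions 152–158.
Each forward site pairs with the reverse site to give a product ending at position 158: sizes 149, 94 bp.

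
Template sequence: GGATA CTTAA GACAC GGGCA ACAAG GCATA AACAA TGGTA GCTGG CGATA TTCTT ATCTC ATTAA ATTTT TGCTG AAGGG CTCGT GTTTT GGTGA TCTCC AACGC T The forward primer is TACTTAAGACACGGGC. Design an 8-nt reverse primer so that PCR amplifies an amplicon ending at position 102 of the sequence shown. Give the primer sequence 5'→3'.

5'-TTGGAGAT-3'

The forward primer binds at positions 4–19; the product's 3' end on the top strand is position 102.
The reverse primer anneals to the top strand over positions 95–102, i.e. to ATCTCCAA.
Its sequence written 5'→3' is the reverse complement: TTGGAGAT.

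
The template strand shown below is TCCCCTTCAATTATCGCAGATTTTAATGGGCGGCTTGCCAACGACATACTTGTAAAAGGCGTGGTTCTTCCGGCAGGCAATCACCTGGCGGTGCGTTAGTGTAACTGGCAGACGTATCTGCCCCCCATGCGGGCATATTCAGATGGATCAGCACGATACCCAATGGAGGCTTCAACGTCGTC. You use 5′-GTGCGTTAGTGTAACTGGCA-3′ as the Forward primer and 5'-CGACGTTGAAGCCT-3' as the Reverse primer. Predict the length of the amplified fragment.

Forward primer GTGCGTTAGTGTAACTGGCA is found on the top strand at positions 91–110.
Reverse complement of the reverse primer: AGGCTTCAACGTCG. This occurs on the top strand at positions 167–180.
Amplicon spans positions 91–180: 90 bp.

90 bp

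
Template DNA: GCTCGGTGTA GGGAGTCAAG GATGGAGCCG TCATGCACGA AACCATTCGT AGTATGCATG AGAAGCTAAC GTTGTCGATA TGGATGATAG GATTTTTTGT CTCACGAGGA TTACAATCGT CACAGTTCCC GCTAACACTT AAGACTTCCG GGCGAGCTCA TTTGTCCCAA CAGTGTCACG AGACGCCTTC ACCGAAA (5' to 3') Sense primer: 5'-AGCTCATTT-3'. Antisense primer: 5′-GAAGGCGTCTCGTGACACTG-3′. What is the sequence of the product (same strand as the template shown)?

The forward primer matches the template at positions 155–163.
Taking the reverse complement of GAAGGCGTCTCGTGACACTG gives CAGTGTCACGAGACGCCTTC, found at positions 171–190 on the template; the primer anneals here to the top strand with its 3' end pointing upstream.
The product is the template from position 155 through 190 (36 bp).

5'-AGCTCATTTGTCCCAACAGTGTCACGAGACGCCTTC-3'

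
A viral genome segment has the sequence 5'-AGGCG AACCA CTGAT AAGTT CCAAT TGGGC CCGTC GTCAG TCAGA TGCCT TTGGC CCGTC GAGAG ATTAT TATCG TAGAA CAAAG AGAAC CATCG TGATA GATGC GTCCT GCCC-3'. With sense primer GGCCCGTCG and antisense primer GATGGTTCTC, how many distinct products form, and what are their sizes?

Two products: 67 bp, 42 bp

The forward primer GGCCCGTCG matches the top strand at positions 28–36, 53–61.
The reverse primer's reverse complement is GAGAACCATC, matching at positions 85–94.
Each forward site pairs with the reverse site to give a product ending at position 94: sizes 67, 42 bp.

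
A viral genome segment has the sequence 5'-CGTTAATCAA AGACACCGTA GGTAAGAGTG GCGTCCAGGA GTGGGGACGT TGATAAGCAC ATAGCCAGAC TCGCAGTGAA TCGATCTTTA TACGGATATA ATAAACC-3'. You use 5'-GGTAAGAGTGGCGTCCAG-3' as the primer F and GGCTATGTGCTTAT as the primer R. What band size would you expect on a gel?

Scanning the template, GGTAAGAGTGGCGTCCAG occurs at positions 21–38; this primer anneals to the bottom strand there with its 3' end pointing downstream.
The reverse primer's reverse complement is ATAAGCACATAGCC, which matches the template at positions 53–66.
Amplicon spans positions 21–66: 46 bp.

46 bp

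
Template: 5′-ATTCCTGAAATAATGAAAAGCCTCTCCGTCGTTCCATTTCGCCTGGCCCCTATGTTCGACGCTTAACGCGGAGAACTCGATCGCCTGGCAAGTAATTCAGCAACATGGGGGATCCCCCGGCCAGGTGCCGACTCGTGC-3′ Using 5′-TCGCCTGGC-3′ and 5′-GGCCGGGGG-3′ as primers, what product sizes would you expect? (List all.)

The forward primer TCGCCTGGC matches the top strand at positions 39–47, 81–89.
The reverse primer's reverse complement is CCCCCGGCC, matching at positions 114–122.
Each forward site pairs with the reverse site to give a product ending at position 122: sizes 84, 42 bp.

84 bp, 42 bp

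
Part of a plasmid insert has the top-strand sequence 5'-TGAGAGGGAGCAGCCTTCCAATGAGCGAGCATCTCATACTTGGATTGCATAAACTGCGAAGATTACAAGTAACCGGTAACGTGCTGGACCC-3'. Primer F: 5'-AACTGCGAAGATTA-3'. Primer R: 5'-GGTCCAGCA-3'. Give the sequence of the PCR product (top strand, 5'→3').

5'-AACTGCGAAGATTACAAGTAACCGGTAACGTGCTGGACC-3'

The forward primer matches the template at positions 52–65.
Reverse complement of the reverse primer: TGCTGGACC. This occurs on the top strand at positions 82–90.
The product is the template from position 52 through 90 (39 bp).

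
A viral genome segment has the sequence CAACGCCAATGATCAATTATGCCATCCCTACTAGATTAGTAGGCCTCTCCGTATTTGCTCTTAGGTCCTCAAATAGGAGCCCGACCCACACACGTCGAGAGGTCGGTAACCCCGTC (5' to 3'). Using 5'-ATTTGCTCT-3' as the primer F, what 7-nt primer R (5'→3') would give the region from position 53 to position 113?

The product's 3' end on the top strand is position 113.
The reverse primer anneals to the top strand over positions 107–113, i.e. to TAACCCC.
Its sequence written 5'→3' is the reverse complement: GGGGTTA.

5'-GGGGTTA-3'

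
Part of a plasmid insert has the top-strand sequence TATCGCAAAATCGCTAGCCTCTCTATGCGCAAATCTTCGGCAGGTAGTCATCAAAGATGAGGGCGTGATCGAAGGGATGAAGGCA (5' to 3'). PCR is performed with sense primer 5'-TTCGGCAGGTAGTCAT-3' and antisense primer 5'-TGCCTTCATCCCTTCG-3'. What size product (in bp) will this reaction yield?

50 bp

The forward primer matches the template at positions 36–51.
The reverse primer's reverse complement is CGAAGGGATGAAGGCA, which matches the template at positions 70–85.
Product length = (reverse-primer end) − (forward-primer start) + 1 = 85 − 36 + 1 = 50 bp.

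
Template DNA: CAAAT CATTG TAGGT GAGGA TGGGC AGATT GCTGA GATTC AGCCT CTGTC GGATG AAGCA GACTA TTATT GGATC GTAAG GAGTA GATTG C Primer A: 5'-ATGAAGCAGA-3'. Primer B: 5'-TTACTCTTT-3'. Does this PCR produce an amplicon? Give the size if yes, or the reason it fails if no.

No product — primer B has no binding site in the template.

Primer B (TTACTCTTT) does not match the top strand, and its reverse complement AAAGAGTAA does not match either.
With no annealing site for primer B, no amplification occurs.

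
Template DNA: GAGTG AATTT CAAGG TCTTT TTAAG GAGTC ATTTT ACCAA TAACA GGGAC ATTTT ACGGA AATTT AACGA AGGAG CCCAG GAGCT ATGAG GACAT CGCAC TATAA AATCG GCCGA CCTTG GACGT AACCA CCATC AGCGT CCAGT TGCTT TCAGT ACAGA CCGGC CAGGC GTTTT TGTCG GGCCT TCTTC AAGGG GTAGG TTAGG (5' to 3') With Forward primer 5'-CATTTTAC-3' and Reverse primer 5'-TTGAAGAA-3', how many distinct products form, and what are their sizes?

Two products: 163 bp, 143 bp

The forward primer CATTTTAC matches the top strand at positions 30–37, 50–57.
The reverse primer's reverse complement is TTCTTCAA, matching at positions 185–192.
Each forward site pairs with the reverse site to give a product ending at position 192: sizes 163, 143 bp.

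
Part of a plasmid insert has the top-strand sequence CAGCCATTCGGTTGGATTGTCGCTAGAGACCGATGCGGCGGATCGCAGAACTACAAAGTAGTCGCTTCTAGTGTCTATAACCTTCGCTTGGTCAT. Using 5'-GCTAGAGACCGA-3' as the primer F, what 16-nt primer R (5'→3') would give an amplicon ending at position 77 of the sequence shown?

The forward primer binds at positions 22–33; the product's 3' end on the top strand is position 77.
The reverse primer anneals to the top strand over positions 62–77, i.e. to TCGCTTCTAGTGTCTA.
Its sequence written 5'→3' is the reverse complement: TAGACACTAGAAGCGA.

5'-TAGACACTAGAAGCGA-3'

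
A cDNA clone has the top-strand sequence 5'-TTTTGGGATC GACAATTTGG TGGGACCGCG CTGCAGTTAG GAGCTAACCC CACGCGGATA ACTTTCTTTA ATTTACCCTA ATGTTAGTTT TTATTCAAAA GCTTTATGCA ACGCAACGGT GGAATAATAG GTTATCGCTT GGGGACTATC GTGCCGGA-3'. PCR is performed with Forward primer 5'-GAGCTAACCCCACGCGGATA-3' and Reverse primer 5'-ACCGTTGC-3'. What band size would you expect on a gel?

Scanning the template, GAGCTAACCCCACGCGGATA occurs at positions 41–60; this primer anneals to the bottom strand there with its 3' end pointing downstream.
Reverse complement of the reverse primer: GCAACGGT. This occurs on the top strand at positions 113–120.
Amplicon spans positions 41–120: 80 bp.

80 bp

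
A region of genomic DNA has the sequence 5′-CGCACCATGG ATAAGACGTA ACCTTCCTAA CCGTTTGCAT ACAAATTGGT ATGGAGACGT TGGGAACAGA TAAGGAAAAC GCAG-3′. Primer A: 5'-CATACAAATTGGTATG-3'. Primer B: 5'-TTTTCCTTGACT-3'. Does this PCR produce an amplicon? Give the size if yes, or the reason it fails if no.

Primer B (TTTTCCTTGACT) does not match the top strand, and its reverse complement AGTCAAGGAAAA does not match either.
With no annealing site for primer B, no amplification occurs.

No product — primer B has no binding site in the template.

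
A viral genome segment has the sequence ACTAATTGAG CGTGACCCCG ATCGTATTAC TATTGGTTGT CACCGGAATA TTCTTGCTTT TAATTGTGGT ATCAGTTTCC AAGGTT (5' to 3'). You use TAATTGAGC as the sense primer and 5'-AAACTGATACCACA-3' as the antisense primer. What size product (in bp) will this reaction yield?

Forward primer TAATTGAGC is found on the top strand at positions 3–11.
The reverse primer's reverse complement is TGTGGTATCAGTTT, which matches the template at positions 65–78.
The product runs from position 3 to position 78, so its length is 78 − 3 + 1 = 76 bp.

76 bp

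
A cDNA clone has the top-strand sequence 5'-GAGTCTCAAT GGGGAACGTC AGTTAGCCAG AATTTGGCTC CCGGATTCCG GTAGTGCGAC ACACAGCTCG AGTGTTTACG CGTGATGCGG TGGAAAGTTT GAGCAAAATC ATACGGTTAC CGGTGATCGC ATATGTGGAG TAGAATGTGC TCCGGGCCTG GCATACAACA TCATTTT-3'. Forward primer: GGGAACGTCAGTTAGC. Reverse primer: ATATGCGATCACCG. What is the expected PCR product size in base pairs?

123 bp

The forward primer matches the template at positions 12–27.
Taking the reverse complement of ATATGCGATCACCG gives CGGTGATCGCATAT, found at positions 121–134 on the template; the primer anneals here to the top strand with its 3' end pointing upstream.
The product runs from position 12 to position 134, so its length is 134 − 12 + 1 = 123 bp.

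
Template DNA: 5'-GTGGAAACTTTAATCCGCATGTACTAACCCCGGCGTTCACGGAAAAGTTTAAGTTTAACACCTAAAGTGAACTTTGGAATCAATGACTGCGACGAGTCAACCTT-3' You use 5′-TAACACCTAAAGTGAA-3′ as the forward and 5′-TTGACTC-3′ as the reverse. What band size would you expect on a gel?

The forward primer matches the template at positions 56–71.
The reverse primer's reverse complement is GAGTCAA, which matches the template at positions 94–100.
Amplicon spans positions 56–100: 45 bp.

45 bp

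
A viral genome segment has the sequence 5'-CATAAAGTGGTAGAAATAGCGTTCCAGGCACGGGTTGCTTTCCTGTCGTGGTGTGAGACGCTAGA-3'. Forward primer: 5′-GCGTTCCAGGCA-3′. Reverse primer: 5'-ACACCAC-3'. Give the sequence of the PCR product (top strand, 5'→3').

Forward primer GCGTTCCAGGCA is found on the top strand at positions 19–30.
The reverse primer's reverse complement is GTGGTGT, which matches the template at positions 48–54.
The product is the template from position 19 through 54 (36 bp).

5'-GCGTTCCAGGCACGGGTTGCTTTCCTGTCGTGGTGT-3'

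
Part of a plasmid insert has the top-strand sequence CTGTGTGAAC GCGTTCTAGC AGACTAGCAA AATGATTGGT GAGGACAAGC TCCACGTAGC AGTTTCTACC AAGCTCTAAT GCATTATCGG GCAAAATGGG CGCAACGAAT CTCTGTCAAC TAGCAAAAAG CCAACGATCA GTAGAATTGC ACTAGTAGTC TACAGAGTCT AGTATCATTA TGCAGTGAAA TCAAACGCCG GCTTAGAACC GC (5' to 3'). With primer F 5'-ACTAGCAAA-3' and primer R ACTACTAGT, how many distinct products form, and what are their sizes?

Two products: 137 bp, 41 bp

The forward primer ACTAGCAAA matches the top strand at positions 23–31, 119–127.
The reverse primer's reverse complement is ACTAGTAGT, matching at positions 151–159.
Each forward site pairs with the reverse site to give a product ending at position 159: sizes 137, 41 bp.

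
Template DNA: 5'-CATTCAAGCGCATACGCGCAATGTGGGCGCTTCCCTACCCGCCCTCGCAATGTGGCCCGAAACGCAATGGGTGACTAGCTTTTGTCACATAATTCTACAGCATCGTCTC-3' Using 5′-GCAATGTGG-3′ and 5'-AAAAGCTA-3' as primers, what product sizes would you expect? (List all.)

The forward primer GCAATGTGG matches the top strand at positions 18–26, 47–55.
The reverse primer's reverse complement is TAGCTTTT, matching at positions 76–83.
Each forward site pairs with the reverse site to give a product ending at position 83: sizes 66, 37 bp.

66 bp, 37 bp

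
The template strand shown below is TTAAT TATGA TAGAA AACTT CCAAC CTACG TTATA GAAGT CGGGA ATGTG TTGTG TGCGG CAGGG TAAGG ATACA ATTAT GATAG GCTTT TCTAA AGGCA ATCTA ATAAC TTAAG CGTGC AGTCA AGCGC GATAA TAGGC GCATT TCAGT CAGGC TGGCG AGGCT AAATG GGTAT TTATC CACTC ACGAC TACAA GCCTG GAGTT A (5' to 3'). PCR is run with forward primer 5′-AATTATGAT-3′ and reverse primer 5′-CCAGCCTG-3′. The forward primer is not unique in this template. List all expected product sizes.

156 bp, 84 bp

The forward primer AATTATGAT matches the top strand at positions 3–11, 75–83.
The reverse primer's reverse complement is CAGGCTGG, matching at positions 151–158.
Each forward site pairs with the reverse site to give a product ending at position 158: sizes 156, 84 bp.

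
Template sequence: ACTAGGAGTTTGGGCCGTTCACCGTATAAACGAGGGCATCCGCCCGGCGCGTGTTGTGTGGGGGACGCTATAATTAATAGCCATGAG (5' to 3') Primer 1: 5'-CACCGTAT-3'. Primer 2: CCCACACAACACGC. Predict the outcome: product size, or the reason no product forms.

Primer 1 (CACCGTAT) matches the top strand at positions 20–27; it acts as a forward primer.
Primer 2's reverse complement is GCGTGTTGTGTGGG, matching the top strand at positions 49–62; it acts as a reverse primer.
The 3' ends face each other across positions 20–62, giving a 43 bp product.

Yes — a 43 bp product.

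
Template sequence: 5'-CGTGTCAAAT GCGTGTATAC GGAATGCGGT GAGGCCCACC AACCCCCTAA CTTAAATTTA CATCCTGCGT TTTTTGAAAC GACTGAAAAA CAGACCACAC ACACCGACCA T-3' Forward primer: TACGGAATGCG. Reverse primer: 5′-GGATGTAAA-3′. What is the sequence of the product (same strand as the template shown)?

The forward primer matches the template at positions 18–28.
The reverse primer's reverse complement is TTTACATCC, which matches the template at positions 57–65.
The product is the template from position 18 through 65 (48 bp).

5'-TACGGAATGCGGTGAGGCCCACCAACCCCCTAACTTAAATTTACATCC-3'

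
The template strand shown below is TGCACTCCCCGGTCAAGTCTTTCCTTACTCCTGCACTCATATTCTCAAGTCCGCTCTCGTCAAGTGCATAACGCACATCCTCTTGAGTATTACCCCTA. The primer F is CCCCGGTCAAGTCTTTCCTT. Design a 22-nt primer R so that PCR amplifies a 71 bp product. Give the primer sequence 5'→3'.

The forward primer binds at positions 7–26, so a 71 bp product ends at position 7 + 71 − 1 = 77.
The reverse primer anneals to the top strand over positions 56–77, i.e. to CTCGTCAAGTGCATAACGCACA.
Its sequence written 5'→3' is the reverse complement: TGTGCGTTATGCACTTGACGAG.

5'-TGTGCGTTATGCACTTGACGAG-3'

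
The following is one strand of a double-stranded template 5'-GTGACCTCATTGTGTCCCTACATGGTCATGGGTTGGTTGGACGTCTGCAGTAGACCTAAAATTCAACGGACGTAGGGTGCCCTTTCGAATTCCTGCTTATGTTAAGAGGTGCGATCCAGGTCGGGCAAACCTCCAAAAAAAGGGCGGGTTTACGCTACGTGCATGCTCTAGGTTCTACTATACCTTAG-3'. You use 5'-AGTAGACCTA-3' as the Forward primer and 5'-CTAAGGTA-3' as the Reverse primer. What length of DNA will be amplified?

Scanning the template, AGTAGACCTA occurs at positions 49–58; this primer anneals to the bottom strand there with its 3' end pointing downstream.
Taking the reverse complement of CTAAGGTA gives TACCTTAG, found at positions 181–188 on the template; the primer anneals here to the top strand with its 3' end pointing upstream.
Amplicon spans positions 49–188: 140 bp.

140 bp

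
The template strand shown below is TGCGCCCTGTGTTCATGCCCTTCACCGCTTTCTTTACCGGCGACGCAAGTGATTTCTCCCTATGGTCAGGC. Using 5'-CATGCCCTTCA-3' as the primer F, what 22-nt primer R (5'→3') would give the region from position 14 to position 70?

5'-CCTGACCATAGGGAGAAATCAC-3'

The product's 3' end on the top strand is position 70.
The reverse primer anneals to the top strand over positions 49–70, i.e. to GTGATTTCTCCCTATGGTCAGG.
Its sequence written 5'→3' is the reverse complement: CCTGACCATAGGGAGAAATCAC.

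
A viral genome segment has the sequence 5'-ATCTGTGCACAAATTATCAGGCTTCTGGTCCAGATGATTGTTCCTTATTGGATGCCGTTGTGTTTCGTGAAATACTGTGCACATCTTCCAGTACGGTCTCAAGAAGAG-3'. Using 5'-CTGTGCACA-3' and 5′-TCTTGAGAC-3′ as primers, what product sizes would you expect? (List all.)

102 bp, 30 bp

The forward primer CTGTGCACA matches the top strand at positions 3–11, 75–83.
The reverse primer's reverse complement is GTCTCAAGA, matching at positions 96–104.
Each forward site pairs with the reverse site to give a product ending at position 104: sizes 102, 30 bp.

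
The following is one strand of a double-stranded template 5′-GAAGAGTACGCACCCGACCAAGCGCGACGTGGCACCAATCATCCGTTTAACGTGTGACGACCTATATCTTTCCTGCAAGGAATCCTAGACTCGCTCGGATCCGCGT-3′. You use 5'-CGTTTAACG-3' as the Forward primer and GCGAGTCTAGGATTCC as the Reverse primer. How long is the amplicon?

The forward primer matches the template at positions 44–52.
Taking the reverse complement of GCGAGTCTAGGATTCC gives GGAATCCTAGACTCGC, found at positions 79–94 on the template; the primer anneals here to the top strand with its 3' end pointing upstream.
The product runs from position 44 to position 94, so its length is 94 − 44 + 1 = 51 bp.

51 bp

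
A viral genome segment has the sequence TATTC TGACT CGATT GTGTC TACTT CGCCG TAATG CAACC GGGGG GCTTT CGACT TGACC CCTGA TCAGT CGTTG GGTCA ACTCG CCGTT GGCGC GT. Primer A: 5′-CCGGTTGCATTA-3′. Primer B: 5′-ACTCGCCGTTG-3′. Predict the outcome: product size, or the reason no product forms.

Primer A (CCGGTTGCATTA) has reverse complement TAATGCAACCGG, which matches the top strand at positions 31–42; primer A anneals to the top strand there with its 3' end pointing upstream toward position 31.
Primer B (ACTCGCCGTTG) matches the top strand directly at positions 81–91; it anneals to the bottom strand with its 3' end pointing downstream toward position 91.
The 3' ends diverge (primer A extends toward position 1, primer B toward position 97), so the primers never converge on a shared product.

No product — the primers' 3' ends point away from each other.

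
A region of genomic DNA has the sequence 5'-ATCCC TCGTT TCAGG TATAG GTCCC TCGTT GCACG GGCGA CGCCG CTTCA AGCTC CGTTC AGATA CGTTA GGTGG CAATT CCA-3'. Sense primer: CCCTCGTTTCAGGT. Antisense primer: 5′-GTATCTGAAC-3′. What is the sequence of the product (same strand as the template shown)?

5'-CCCTCGTTTCAGGTATAGGTCCCTCGTTGCACGGGCGACGCCGCTTCAAGCTCCGTTCAGATAC-3'

Scanning the template, CCCTCGTTTCAGGT occurs at positions 3–16; this primer anneals to the bottom strand there with its 3' end pointing downstream.
Reverse complement of the reverse primer: GTTCAGATAC. This occurs on the top strand at positions 57–66.
The product is the template from position 3 through 66 (64 bp).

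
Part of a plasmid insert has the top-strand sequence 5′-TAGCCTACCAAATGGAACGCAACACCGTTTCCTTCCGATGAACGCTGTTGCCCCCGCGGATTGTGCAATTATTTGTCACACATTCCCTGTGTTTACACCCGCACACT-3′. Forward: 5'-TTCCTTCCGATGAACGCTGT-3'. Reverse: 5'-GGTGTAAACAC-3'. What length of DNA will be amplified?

71 bp

The forward primer matches the template at positions 29–48.
Reverse complement of the reverse primer: GTGTTTACACC. This occurs on the top strand at positions 89–99.
Amplicon spans positions 29–99: 71 bp.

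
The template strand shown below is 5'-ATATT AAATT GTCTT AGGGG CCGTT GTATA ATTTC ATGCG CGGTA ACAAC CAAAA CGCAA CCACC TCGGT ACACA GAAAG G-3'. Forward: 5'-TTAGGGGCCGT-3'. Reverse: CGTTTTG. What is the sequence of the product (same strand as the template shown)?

5'-TTAGGGGCCGTTGTATAATTTCATGCGCGGTAACAACCAAAACG-3'

Forward primer TTAGGGGCCGT is found on the top strand at positions 14–24.
Reverse complement of the reverse primer: CAAAACG. This occurs on the top strand at positions 51–57.
The product is the template from position 14 through 57 (44 bp).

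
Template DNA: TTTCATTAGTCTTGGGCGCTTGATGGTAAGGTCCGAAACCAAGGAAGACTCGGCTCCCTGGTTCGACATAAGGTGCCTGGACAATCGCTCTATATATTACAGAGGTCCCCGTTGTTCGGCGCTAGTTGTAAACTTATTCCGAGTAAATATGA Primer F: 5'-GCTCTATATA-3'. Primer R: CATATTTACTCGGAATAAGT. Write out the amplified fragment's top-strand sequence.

The forward primer matches the template at positions 87–96.
Reverse complement of the reverse primer: ACTTATTCCGAGTAAATATG. This occurs on the top strand at positions 132–151.
The product is the template from position 87 through 151 (65 bp).

5'-GCTCTATATATTACAGAGGTCCCCGTTGTTCGGCGCTAGTTGTAAACTTATTCCGAGTAAATATG-3'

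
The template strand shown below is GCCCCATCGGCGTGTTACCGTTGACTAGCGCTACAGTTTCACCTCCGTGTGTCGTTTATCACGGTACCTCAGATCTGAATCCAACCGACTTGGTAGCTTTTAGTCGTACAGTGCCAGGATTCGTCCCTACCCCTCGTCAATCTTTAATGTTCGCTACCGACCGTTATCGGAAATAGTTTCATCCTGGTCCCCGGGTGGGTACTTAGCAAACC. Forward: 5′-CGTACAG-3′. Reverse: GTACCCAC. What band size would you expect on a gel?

98 bp

Scanning the template, CGTACAG occurs at positions 105–111; this primer anneals to the bottom strand there with its 3' end pointing downstream.
Reverse complement of the reverse primer: GTGGGTAC. This occurs on the top strand at positions 195–202.
Amplicon spans positions 105–202: 98 bp.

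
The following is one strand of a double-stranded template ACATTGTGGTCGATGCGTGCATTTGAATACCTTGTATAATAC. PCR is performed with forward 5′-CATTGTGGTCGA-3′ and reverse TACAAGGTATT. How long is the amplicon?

Scanning the template, CATTGTGGTCGA occurs at positions 2–13; this primer anneals to the bottom strand there with its 3' end pointing downstream.
Reverse complement of the reverse primer: AATACCTTGTA. This occurs on the top strand at positions 26–36.
Amplicon spans positions 2–36: 35 bp.

35 bp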